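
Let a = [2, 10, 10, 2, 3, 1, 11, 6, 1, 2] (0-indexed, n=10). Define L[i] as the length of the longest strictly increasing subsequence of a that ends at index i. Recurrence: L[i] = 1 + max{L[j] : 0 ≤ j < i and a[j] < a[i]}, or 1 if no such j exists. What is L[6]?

   i    0    1    2    3    4    5    6    7    8    9
a[i]    2   10   10    2    3    1   11    6    1    2
L[i]    1    2    2    1    2    1    3    3    1    2

3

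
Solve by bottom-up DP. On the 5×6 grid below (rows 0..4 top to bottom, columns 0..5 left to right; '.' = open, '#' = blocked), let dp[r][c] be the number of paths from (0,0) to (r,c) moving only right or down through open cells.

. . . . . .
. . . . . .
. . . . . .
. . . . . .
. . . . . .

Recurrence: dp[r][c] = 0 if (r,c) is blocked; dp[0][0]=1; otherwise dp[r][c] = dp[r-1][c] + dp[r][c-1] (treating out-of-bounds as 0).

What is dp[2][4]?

15

r\c   0   1   2   3   4   5
  0   1   1   1   1   1   1
  1   1   2   3   4   5   6
  2   1   3   6  10  15  21
  3   1   4  10  20  35  56
  4   1   5  15  35  70 126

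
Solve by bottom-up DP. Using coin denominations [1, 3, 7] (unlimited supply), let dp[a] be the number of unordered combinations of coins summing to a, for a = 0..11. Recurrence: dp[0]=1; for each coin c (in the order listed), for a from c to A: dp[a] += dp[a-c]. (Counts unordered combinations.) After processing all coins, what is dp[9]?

after  coin     0     1     2     3     4     5     6     7     8     9    10    11
          1     1     1     1     1     1     1     1     1     1     1     1     1
          3     1     1     1     2     2     2     3     3     3     4     4     4
          7     1     1     1     2     2     2     3     4     4     5     6     6

5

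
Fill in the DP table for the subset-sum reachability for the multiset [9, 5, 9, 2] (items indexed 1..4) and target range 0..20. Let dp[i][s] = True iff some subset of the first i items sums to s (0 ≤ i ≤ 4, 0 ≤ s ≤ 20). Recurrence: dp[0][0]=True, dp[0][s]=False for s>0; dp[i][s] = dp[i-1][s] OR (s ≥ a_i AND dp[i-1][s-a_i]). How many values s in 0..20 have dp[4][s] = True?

10

i\s   0   1   2   3   4   5   6   7   8   9  10  11  12  13  14  15  16  17  18  19  20
  0   T   F   F   F   F   F   F   F   F   F   F   F   F   F   F   F   F   F   F   F   F
  1   T   F   F   F   F   F   F   F   F   T   F   F   F   F   F   F   F   F   F   F   F
  2   T   F   F   F   F   T   F   F   F   T   F   F   F   F   T   F   F   F   F   F   F
  3   T   F   F   F   F   T   F   F   F   T   F   F   F   F   T   F   F   F   T   F   F
  4   T   F   T   F   F   T   F   T   F   T   F   T   F   F   T   F   T   F   T   F   T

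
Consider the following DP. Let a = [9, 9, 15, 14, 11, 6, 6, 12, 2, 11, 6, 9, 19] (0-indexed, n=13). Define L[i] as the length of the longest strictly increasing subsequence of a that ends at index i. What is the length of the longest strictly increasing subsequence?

4

   i    0    1    2    3    4    5    6    7    8    9   10   11   12
a[i]    9    9   15   14   11    6    6   12    2   11    6    9   19
L[i]    1    1    2    2    2    1    1    3    1    2    2    3    4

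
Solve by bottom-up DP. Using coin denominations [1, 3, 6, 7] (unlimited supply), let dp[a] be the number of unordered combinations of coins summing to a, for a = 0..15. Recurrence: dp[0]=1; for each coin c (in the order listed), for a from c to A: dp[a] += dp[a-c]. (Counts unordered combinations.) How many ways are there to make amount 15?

17

after  coin     0     1     2     3     4     5     6     7     8     9    10    11    12    13    14    15
          1     1     1     1     1     1     1     1     1     1     1     1     1     1     1     1     1
          3     1     1     1     2     2     2     3     3     3     4     4     4     5     5     5     6
          6     1     1     1     2     2     2     4     4     4     6     6     6     9     9     9    12
          7     1     1     1     2     2     2     4     5     5     7     8     8    11    13    14    17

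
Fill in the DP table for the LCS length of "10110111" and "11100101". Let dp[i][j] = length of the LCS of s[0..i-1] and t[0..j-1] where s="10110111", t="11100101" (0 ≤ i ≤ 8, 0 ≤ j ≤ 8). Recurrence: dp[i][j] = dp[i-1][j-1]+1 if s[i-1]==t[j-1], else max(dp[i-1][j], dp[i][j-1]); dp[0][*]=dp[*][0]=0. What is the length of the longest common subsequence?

   ''  1  1  1  0  0  1  0  1
''  0  0  0  0  0  0  0  0  0
 1  0  1  1  1  1  1  1  1  1
 0  0  1  1  1  2  2  2  2  2
 1  0  1  2  2  2  2  3  3  3
 1  0  1  2  3  3  3  3  3  4
 0  0  1  2  3  4  4  4  4  4
 1  0  1  2  3  4  4  5  5  5
 1  0  1  2  3  4  4  5  5  6
 1  0  1  2  3  4  4  5  5  6

6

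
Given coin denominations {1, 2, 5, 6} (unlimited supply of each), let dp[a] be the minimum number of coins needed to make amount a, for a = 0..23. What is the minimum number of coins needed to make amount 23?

 a  0  1  2  3  4  5  6  7  8  9 10 11 12 13 14 15 16 17 18 19 20 21 22 23
dp  0  1  1  2  2  1  1  2  2  3  2  2  2  3  3  3  3  3  3  4  4  4  4  4

4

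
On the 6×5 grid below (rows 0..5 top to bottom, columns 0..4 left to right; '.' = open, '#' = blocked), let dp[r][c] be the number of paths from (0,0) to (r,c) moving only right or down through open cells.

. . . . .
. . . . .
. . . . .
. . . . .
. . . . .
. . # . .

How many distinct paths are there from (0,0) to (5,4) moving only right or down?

105

r\c   0   1   2   3   4
  0   1   1   1   1   1
  1   1   2   3   4   5
  2   1   3   6  10  15
  3   1   4  10  20  35
  4   1   5  15  35  70
  5   1   6   0  35 105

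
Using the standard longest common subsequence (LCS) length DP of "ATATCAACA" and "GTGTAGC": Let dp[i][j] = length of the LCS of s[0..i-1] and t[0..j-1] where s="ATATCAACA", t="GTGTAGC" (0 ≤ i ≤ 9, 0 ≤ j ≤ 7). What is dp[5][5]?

2

   ''  G  T  G  T  A  G  C
''  0  0  0  0  0  0  0  0
 A  0  0  0  0  0  1  1  1
 T  0  0  1  1  1  1  1  1
 A  0  0  1  1  1  2  2  2
 T  0  0  1  1  2  2  2  2
 C  0  0  1  1  2  2  2  3
 A  0  0  1  1  2  3  3  3
 A  0  0  1  1  2  3  3  3
 C  0  0  1  1  2  3  3  4
 A  0  0  1  1  2  3  3  4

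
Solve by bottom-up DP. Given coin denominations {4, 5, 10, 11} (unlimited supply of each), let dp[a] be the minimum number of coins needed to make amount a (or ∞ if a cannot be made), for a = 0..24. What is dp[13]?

 a  0  1  2  3  4  5  6  7  8  9 10 11 12 13 14 15 16 17 18 19 20 21 22 23 24
dp  0  -  -  -  1  1  -  -  2  2  1  1  3  3  2  2  2  4  3  3  2  2  2  4  3
(- denotes ∞ / unreachable)

3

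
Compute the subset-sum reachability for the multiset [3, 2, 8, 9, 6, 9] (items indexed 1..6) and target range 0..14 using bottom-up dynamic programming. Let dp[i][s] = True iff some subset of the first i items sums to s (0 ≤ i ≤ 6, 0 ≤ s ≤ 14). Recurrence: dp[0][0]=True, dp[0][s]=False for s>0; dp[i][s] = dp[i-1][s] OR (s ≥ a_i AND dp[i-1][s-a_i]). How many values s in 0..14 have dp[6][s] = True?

12

i\s   0   1   2   3   4   5   6   7   8   9  10  11  12  13  14
  0   T   F   F   F   F   F   F   F   F   F   F   F   F   F   F
  1   T   F   F   T   F   F   F   F   F   F   F   F   F   F   F
  2   T   F   T   T   F   T   F   F   F   F   F   F   F   F   F
  3   T   F   T   T   F   T   F   F   T   F   T   T   F   T   F
  4   T   F   T   T   F   T   F   F   T   T   T   T   T   T   T
  5   T   F   T   T   F   T   T   F   T   T   T   T   T   T   T
  6   T   F   T   T   F   T   T   F   T   T   T   T   T   T   T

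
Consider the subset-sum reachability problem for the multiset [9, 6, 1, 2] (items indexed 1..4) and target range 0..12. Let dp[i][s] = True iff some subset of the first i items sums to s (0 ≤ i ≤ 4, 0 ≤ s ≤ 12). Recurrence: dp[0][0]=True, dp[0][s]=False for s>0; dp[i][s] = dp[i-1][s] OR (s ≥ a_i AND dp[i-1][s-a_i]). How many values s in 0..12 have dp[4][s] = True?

11

i\s   0   1   2   3   4   5   6   7   8   9  10  11  12
  0   T   F   F   F   F   F   F   F   F   F   F   F   F
  1   T   F   F   F   F   F   F   F   F   T   F   F   F
  2   T   F   F   F   F   F   T   F   F   T   F   F   F
  3   T   T   F   F   F   F   T   T   F   T   T   F   F
  4   T   T   T   T   F   F   T   T   T   T   T   T   T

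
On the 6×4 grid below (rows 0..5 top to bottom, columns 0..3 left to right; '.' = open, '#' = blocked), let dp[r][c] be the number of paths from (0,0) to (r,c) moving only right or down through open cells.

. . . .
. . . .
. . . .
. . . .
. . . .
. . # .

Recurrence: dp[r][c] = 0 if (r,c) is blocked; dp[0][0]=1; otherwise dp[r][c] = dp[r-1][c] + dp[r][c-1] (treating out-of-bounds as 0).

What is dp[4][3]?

r\c   0   1   2   3
  0   1   1   1   1
  1   1   2   3   4
  2   1   3   6  10
  3   1   4  10  20
  4   1   5  15  35
  5   1   6   0  35

35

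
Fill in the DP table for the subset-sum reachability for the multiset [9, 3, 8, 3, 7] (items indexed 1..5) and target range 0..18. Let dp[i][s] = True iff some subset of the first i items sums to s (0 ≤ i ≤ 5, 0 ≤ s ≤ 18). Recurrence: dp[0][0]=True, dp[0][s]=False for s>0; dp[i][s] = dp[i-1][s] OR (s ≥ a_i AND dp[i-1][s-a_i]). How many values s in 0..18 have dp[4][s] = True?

i\s   0   1   2   3   4   5   6   7   8   9  10  11  12  13  14  15  16  17  18
  0   T   F   F   F   F   F   F   F   F   F   F   F   F   F   F   F   F   F   F
  1   T   F   F   F   F   F   F   F   F   T   F   F   F   F   F   F   F   F   F
  2   T   F   F   T   F   F   F   F   F   T   F   F   T   F   F   F   F   F   F
  3   T   F   F   T   F   F   F   F   T   T   F   T   T   F   F   F   F   T   F
  4   T   F   F   T   F   F   T   F   T   T   F   T   T   F   T   T   F   T   F
  5   T   F   F   T   F   F   T   T   T   T   T   T   T   T   T   T   T   T   T

10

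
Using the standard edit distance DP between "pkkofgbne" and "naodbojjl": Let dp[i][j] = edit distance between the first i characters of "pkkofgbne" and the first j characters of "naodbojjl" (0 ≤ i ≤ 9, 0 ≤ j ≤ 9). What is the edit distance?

   ''  n  a  o  d  b  o  j  j  l
''  0  1  2  3  4  5  6  7  8  9
 p  1  1  2  3  4  5  6  7  8  9
 k  2  2  2  3  4  5  6  7  8  9
 k  3  3  3  3  4  5  6  7  8  9
 o  4  4  4  3  4  5  5  6  7  8
 f  5  5  5  4  4  5  6  6  7  8
 g  6  6  6  5  5  5  6  7  7  8
 b  7  7  7  6  6  5  6  7  8  8
 n  8  7  8  7  7  6  6  7  8  9
 e  9  8  8  8  8  7  7  7  8  9

9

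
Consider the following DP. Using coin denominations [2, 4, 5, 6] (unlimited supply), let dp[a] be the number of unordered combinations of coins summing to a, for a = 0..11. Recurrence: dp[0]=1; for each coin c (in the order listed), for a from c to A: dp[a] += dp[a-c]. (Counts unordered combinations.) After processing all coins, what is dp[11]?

3

after  coin     0     1     2     3     4     5     6     7     8     9    10    11
          2     1     0     1     0     1     0     1     0     1     0     1     0
          4     1     0     1     0     2     0     2     0     3     0     3     0
          5     1     0     1     0     2     1     2     1     3     2     4     2
          6     1     0     1     0     2     1     3     1     4     2     6     3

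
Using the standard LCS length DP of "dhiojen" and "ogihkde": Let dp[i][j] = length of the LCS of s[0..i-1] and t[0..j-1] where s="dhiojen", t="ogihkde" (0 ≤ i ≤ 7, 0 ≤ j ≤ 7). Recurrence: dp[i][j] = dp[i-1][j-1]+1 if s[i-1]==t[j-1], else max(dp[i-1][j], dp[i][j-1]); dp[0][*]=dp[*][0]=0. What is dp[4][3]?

   ''  o  g  i  h  k  d  e
''  0  0  0  0  0  0  0  0
 d  0  0  0  0  0  0  1  1
 h  0  0  0  0  1  1  1  1
 i  0  0  0  1  1  1  1  1
 o  0  1  1  1  1  1  1  1
 j  0  1  1  1  1  1  1  1
 e  0  1  1  1  1  1  1  2
 n  0  1  1  1  1  1  1  2

1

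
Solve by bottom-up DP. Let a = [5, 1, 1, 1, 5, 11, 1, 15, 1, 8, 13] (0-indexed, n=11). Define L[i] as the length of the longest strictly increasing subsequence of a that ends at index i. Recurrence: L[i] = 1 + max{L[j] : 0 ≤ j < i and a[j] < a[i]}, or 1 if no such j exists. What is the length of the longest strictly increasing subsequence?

4

   i    0    1    2    3    4    5    6    7    8    9   10
a[i]    5    1    1    1    5   11    1   15    1    8   13
L[i]    1    1    1    1    2    3    1    4    1    3    4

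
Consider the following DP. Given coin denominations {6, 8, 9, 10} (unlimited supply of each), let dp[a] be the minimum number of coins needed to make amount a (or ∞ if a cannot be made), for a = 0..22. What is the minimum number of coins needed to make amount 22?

3

 a  0  1  2  3  4  5  6  7  8  9 10 11 12 13 14 15 16 17 18 19 20 21 22
dp  0  -  -  -  -  -  1  -  1  1  1  -  2  -  2  2  2  2  2  2  2  3  3
(- denotes ∞ / unreachable)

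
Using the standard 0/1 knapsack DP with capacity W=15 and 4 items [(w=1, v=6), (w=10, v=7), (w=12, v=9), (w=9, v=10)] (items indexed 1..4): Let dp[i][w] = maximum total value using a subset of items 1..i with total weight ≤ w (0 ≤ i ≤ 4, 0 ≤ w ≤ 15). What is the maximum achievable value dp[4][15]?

i\w   0   1   2   3   4   5   6   7   8   9  10  11  12  13  14  15
  0   0   0   0   0   0   0   0   0   0   0   0   0   0   0   0   0
  1   0   6   6   6   6   6   6   6   6   6   6   6   6   6   6   6
  2   0   6   6   6   6   6   6   6   6   6   7  13  13  13  13  13
  3   0   6   6   6   6   6   6   6   6   6   7  13  13  15  15  15
  4   0   6   6   6   6   6   6   6   6  10  16  16  16  16  16  16

16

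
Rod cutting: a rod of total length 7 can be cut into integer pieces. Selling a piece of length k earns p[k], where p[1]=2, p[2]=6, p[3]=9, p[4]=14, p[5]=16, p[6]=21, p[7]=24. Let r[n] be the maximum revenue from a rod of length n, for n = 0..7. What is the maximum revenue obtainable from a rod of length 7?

24

   n    0    1    2    3    4    5    6    7
r[n]    0    2    6    9   14   16   21   24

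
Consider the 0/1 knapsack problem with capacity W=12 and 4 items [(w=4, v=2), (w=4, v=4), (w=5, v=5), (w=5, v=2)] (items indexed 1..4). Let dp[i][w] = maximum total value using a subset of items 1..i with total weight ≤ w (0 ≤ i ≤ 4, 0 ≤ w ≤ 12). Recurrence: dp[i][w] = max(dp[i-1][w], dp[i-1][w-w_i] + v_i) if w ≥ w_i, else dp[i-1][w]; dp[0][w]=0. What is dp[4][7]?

i\w   0   1   2   3   4   5   6   7   8   9  10  11  12
  0   0   0   0   0   0   0   0   0   0   0   0   0   0
  1   0   0   0   0   2   2   2   2   2   2   2   2   2
  2   0   0   0   0   4   4   4   4   6   6   6   6   6
  3   0   0   0   0   4   5   5   5   6   9   9   9   9
  4   0   0   0   0   4   5   5   5   6   9   9   9   9

5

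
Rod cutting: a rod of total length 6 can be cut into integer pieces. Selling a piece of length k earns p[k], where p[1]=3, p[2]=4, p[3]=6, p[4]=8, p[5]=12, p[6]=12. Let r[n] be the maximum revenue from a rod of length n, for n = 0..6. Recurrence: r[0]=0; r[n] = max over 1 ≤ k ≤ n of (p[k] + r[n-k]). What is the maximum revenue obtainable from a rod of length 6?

18

   n    0    1    2    3    4    5    6
r[n]    0    3    6    9   12   15   18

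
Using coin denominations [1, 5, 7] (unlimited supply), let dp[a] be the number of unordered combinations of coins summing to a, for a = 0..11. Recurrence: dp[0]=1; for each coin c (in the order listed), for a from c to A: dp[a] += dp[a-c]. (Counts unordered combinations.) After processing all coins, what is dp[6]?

2

after  coin     0     1     2     3     4     5     6     7     8     9    10    11
          1     1     1     1     1     1     1     1     1     1     1     1     1
          5     1     1     1     1     1     2     2     2     2     2     3     3
          7     1     1     1     1     1     2     2     3     3     3     4     4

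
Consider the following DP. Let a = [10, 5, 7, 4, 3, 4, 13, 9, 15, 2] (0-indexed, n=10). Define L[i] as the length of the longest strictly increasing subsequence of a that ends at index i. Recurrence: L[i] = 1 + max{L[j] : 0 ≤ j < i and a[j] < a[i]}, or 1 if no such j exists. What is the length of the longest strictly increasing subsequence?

4

   i    0    1    2    3    4    5    6    7    8    9
a[i]   10    5    7    4    3    4   13    9   15    2
L[i]    1    1    2    1    1    2    3    3    4    1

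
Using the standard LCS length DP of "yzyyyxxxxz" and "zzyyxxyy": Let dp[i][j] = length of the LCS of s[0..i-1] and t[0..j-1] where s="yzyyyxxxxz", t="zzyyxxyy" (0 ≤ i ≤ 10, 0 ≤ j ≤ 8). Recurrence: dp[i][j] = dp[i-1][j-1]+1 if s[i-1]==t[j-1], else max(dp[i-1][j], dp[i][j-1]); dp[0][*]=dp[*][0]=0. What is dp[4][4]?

3

   ''  z  z  y  y  x  x  y  y
''  0  0  0  0  0  0  0  0  0
 y  0  0  0  1  1  1  1  1  1
 z  0  1  1  1  1  1  1  1  1
 y  0  1  1  2  2  2  2  2  2
 y  0  1  1  2  3  3  3  3  3
 y  0  1  1  2  3  3  3  4  4
 x  0  1  1  2  3  4  4  4  4
 x  0  1  1  2  3  4  5  5  5
 x  0  1  1  2  3  4  5  5  5
 x  0  1  1  2  3  4  5  5  5
 z  0  1  2  2  3  4  5  5  5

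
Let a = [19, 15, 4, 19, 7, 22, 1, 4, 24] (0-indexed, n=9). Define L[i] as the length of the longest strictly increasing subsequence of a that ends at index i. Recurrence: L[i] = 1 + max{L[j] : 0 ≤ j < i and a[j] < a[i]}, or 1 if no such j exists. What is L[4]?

2

   i    0    1    2    3    4    5    6    7    8
a[i]   19   15    4   19    7   22    1    4   24
L[i]    1    1    1    2    2    3    1    2    4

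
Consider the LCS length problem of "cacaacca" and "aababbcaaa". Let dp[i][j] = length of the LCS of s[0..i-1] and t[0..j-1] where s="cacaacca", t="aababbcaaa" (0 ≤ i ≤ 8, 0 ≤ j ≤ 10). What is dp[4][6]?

   ''  a  a  b  a  b  b  c  a  a  a
''  0  0  0  0  0  0  0  0  0  0  0
 c  0  0  0  0  0  0  0  1  1  1  1
 a  0  1  1  1  1  1  1  1  2  2  2
 c  0  1  1  1  1  1  1  2  2  2  2
 a  0  1  2  2  2  2  2  2  3  3  3
 a  0  1  2  2  3  3  3  3  3  4  4
 c  0  1  2  2  3  3  3  4  4  4  4
 c  0  1  2  2  3  3  3  4  4  4  4
 a  0  1  2  2  3  3  3  4  5  5  5

2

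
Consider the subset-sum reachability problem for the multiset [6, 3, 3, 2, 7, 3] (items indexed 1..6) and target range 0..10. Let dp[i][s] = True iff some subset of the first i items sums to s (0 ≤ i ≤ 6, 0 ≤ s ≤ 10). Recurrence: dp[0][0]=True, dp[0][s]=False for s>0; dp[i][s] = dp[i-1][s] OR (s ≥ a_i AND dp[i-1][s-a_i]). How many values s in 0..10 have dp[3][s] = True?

4

i\s   0   1   2   3   4   5   6   7   8   9  10
  0   T   F   F   F   F   F   F   F   F   F   F
  1   T   F   F   F   F   F   T   F   F   F   F
  2   T   F   F   T   F   F   T   F   F   T   F
  3   T   F   F   T   F   F   T   F   F   T   F
  4   T   F   T   T   F   T   T   F   T   T   F
  5   T   F   T   T   F   T   T   T   T   T   T
  6   T   F   T   T   F   T   T   T   T   T   T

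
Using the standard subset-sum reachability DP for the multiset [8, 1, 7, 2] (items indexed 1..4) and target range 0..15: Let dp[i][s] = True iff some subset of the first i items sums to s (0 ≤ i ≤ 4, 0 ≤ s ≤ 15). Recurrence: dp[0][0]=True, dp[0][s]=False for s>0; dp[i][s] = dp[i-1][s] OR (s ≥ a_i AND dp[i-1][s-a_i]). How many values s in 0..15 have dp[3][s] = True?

6

i\s   0   1   2   3   4   5   6   7   8   9  10  11  12  13  14  15
  0   T   F   F   F   F   F   F   F   F   F   F   F   F   F   F   F
  1   T   F   F   F   F   F   F   F   T   F   F   F   F   F   F   F
  2   T   T   F   F   F   F   F   F   T   T   F   F   F   F   F   F
  3   T   T   F   F   F   F   F   T   T   T   F   F   F   F   F   T
  4   T   T   T   T   F   F   F   T   T   T   T   T   F   F   F   T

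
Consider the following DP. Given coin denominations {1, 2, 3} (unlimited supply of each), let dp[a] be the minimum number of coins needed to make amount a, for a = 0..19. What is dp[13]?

5

 a  0  1  2  3  4  5  6  7  8  9 10 11 12 13 14 15 16 17 18 19
dp  0  1  1  1  2  2  2  3  3  3  4  4  4  5  5  5  6  6  6  7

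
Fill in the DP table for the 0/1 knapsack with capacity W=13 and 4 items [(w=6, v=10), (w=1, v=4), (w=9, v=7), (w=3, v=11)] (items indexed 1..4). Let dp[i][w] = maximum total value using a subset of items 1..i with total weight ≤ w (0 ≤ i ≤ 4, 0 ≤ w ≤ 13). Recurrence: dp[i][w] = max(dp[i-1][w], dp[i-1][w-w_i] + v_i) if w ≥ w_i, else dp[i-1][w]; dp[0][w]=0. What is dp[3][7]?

i\w   0   1   2   3   4   5   6   7   8   9  10  11  12  13
  0   0   0   0   0   0   0   0   0   0   0   0   0   0   0
  1   0   0   0   0   0   0  10  10  10  10  10  10  10  10
  2   0   4   4   4   4   4  10  14  14  14  14  14  14  14
  3   0   4   4   4   4   4  10  14  14  14  14  14  14  14
  4   0   4   4  11  15  15  15  15  15  21  25  25  25  25

14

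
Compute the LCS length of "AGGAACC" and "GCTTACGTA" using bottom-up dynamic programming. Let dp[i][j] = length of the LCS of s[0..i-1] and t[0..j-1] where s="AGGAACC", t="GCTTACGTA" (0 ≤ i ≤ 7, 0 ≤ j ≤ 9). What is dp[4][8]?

   ''  G  C  T  T  A  C  G  T  A
''  0  0  0  0  0  0  0  0  0  0
 A  0  0  0  0  0  1  1  1  1  1
 G  0  1  1  1  1  1  1  2  2  2
 G  0  1  1  1  1  1  1  2  2  2
 A  0  1  1  1  1  2  2  2  2  3
 A  0  1  1  1  1  2  2  2  2  3
 C  0  1  2  2  2  2  3  3  3  3
 C  0  1  2  2  2  2  3  3  3  3

2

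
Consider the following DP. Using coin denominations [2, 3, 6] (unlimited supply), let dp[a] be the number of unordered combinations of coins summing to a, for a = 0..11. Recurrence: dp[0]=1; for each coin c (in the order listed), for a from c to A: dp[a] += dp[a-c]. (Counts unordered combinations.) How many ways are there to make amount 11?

after  coin     0     1     2     3     4     5     6     7     8     9    10    11
          2     1     0     1     0     1     0     1     0     1     0     1     0
          3     1     0     1     1     1     1     2     1     2     2     2     2
          6     1     0     1     1     1     1     3     1     3     3     3     3

3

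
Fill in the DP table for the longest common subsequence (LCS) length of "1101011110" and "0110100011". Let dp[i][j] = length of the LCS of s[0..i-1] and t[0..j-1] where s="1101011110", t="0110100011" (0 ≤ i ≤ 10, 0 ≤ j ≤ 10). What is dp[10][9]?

6

   ''  0  1  1  0  1  0  0  0  1  1
''  0  0  0  0  0  0  0  0  0  0  0
 1  0  0  1  1  1  1  1  1  1  1  1
 1  0  0  1  2  2  2  2  2  2  2  2
 0  0  1  1  2  3  3  3  3  3  3  3
 1  0  1  2  2  3  4  4  4  4  4  4
 0  0  1  2  2  3  4  5  5  5  5  5
 1  0  1  2  3  3  4  5  5  5  6  6
 1  0  1  2  3  3  4  5  5  5  6  7
 1  0  1  2  3  3  4  5  5  5  6  7
 1  0  1  2  3  3  4  5  5  5  6  7
 0  0  1  2  3  4  4  5  6  6  6  7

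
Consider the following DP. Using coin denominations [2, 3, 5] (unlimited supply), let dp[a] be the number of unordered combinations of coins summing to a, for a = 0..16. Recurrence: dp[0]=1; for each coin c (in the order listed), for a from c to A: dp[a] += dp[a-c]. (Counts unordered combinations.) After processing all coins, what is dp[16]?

after  coin     0     1     2     3     4     5     6     7     8     9    10    11    12    13    14    15    16
          2     1     0     1     0     1     0     1     0     1     0     1     0     1     0     1     0     1
          3     1     0     1     1     1     1     2     1     2     2     2     2     3     2     3     3     3
          5     1     0     1     1     1     2     2     2     3     3     4     4     5     5     6     7     7

7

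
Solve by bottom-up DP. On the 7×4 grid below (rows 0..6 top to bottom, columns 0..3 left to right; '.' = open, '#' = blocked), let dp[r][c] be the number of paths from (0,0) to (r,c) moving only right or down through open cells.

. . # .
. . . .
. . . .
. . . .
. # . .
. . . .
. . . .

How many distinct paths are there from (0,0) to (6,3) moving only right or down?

47

r\c   0   1   2   3
  0   1   1   0   0
  1   1   2   2   2
  2   1   3   5   7
  3   1   4   9  16
  4   1   0   9  25
  5   1   1  10  35
  6   1   2  12  47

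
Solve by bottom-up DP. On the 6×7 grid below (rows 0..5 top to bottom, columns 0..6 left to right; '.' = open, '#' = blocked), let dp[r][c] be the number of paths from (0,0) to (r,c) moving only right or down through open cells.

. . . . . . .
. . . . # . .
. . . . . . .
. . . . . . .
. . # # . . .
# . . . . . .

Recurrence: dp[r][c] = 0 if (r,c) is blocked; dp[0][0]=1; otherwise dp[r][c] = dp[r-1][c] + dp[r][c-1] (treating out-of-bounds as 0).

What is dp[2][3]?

10

r\c   0   1   2   3   4   5   6
  0   1   1   1   1   1   1   1
  1   1   2   3   4   0   1   2
  2   1   3   6  10  10  11  13
  3   1   4  10  20  30  41  54
  4   1   5   0   0  30  71 125
  5   0   5   5   5  35 106 231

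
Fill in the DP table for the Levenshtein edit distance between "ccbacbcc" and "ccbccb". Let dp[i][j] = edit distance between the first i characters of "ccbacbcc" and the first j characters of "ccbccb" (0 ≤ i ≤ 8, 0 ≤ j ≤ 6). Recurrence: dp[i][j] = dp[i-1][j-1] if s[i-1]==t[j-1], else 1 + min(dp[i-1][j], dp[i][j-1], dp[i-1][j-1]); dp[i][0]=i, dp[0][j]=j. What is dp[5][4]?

1

   ''  c  c  b  c  c  b
''  0  1  2  3  4  5  6
 c  1  0  1  2  3  4  5
 c  2  1  0  1  2  3  4
 b  3  2  1  0  1  2  3
 a  4  3  2  1  1  2  3
 c  5  4  3  2  1  1  2
 b  6  5  4  3  2  2  1
 c  7  6  5  4  3  2  2
 c  8  7  6  5  4  3  3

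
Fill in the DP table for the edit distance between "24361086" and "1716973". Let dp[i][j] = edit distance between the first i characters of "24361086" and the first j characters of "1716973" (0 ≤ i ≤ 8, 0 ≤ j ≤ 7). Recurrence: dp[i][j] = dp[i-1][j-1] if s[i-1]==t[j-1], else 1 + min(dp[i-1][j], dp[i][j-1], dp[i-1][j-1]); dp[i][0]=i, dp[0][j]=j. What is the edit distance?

7

   ''  1  7  1  6  9  7  3
''  0  1  2  3  4  5  6  7
 2  1  1  2  3  4  5  6  7
 4  2  2  2  3  4  5  6  7
 3  3  3  3  3  4  5  6  6
 6  4  4  4  4  3  4  5  6
 1  5  4  5  4  4  4  5  6
 0  6  5  5  5  5  5  5  6
 8  7  6  6  6  6  6  6  6
 6  8  7  7  7  6  7  7  7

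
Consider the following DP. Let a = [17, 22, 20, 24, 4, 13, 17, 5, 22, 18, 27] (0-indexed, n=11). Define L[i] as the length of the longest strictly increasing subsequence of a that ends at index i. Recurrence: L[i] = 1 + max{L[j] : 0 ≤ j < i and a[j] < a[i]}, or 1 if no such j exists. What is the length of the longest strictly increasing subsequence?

5

   i    0    1    2    3    4    5    6    7    8    9   10
a[i]   17   22   20   24    4   13   17    5   22   18   27
L[i]    1    2    2    3    1    2    3    2    4    4    5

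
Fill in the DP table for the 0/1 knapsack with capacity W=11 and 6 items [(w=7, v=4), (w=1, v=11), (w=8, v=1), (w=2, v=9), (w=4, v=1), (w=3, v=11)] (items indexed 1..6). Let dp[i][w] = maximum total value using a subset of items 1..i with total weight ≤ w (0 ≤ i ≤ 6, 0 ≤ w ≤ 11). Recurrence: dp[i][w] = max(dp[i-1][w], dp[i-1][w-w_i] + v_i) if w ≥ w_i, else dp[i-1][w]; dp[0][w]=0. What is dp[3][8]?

i\w   0   1   2   3   4   5   6   7   8   9  10  11
  0   0   0   0   0   0   0   0   0   0   0   0   0
  1   0   0   0   0   0   0   0   4   4   4   4   4
  2   0  11  11  11  11  11  11  11  15  15  15  15
  3   0  11  11  11  11  11  11  11  15  15  15  15
  4   0  11  11  20  20  20  20  20  20  20  24  24
  5   0  11  11  20  20  20  20  21  21  21  24  24
  6   0  11  11  20  22  22  31  31  31  31  32  32

15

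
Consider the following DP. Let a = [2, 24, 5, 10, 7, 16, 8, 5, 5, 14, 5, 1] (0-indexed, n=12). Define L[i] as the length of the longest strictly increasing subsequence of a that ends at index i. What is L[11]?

1

   i    0    1    2    3    4    5    6    7    8    9   10   11
a[i]    2   24    5   10    7   16    8    5    5   14    5    1
L[i]    1    2    2    3    3    4    4    2    2    5    2    1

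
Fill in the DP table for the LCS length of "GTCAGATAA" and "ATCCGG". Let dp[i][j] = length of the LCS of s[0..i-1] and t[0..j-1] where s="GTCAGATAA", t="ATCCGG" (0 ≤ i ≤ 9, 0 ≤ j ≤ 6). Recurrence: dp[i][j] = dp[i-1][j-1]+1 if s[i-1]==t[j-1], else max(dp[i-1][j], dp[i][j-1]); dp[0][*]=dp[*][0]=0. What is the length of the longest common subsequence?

3

   ''  A  T  C  C  G  G
''  0  0  0  0  0  0  0
 G  0  0  0  0  0  1  1
 T  0  0  1  1  1  1  1
 C  0  0  1  2  2  2  2
 A  0  1  1  2  2  2  2
 G  0  1  1  2  2  3  3
 A  0  1  1  2  2  3  3
 T  0  1  2  2  2  3  3
 A  0  1  2  2  2  3  3
 A  0  1  2  2  2  3  3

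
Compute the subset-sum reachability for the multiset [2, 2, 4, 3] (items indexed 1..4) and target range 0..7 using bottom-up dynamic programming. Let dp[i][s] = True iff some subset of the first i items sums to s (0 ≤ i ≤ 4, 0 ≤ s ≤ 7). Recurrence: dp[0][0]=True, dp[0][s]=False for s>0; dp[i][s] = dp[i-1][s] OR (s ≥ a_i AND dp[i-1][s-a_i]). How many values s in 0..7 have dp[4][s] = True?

i\s   0   1   2   3   4   5   6   7
  0   T   F   F   F   F   F   F   F
  1   T   F   T   F   F   F   F   F
  2   T   F   T   F   T   F   F   F
  3   T   F   T   F   T   F   T   F
  4   T   F   T   T   T   T   T   T

7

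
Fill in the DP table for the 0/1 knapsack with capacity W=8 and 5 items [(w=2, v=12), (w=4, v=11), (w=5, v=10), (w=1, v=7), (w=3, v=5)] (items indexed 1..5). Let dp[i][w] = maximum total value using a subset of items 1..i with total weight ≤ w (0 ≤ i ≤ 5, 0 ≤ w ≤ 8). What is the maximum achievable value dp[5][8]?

i\w   0   1   2   3   4   5   6   7   8
  0   0   0   0   0   0   0   0   0   0
  1   0   0  12  12  12  12  12  12  12
  2   0   0  12  12  12  12  23  23  23
  3   0   0  12  12  12  12  23  23  23
  4   0   7  12  19  19  19  23  30  30
  5   0   7  12  19  19  19  24  30  30

30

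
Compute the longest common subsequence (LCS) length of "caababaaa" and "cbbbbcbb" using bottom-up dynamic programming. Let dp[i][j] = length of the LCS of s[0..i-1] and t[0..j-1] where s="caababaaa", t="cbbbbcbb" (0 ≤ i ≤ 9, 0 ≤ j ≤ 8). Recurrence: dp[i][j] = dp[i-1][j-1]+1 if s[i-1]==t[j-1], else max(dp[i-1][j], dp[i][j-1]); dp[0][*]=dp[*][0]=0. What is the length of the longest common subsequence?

3

   ''  c  b  b  b  b  c  b  b
''  0  0  0  0  0  0  0  0  0
 c  0  1  1  1  1  1  1  1  1
 a  0  1  1  1  1  1  1  1  1
 a  0  1  1  1  1  1  1  1  1
 b  0  1  2  2  2  2  2  2  2
 a  0  1  2  2  2  2  2  2  2
 b  0  1  2  3  3  3  3  3  3
 a  0  1  2  3  3  3  3  3  3
 a  0  1  2  3  3  3  3  3  3
 a  0  1  2  3  3  3  3  3  3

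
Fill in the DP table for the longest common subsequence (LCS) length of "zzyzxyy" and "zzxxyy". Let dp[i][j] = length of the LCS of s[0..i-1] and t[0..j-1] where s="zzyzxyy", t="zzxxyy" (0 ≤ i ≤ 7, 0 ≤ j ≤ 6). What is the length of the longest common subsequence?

5

   ''  z  z  x  x  y  y
''  0  0  0  0  0  0  0
 z  0  1  1  1  1  1  1
 z  0  1  2  2  2  2  2
 y  0  1  2  2  2  3  3
 z  0  1  2  2  2  3  3
 x  0  1  2  3  3  3  3
 y  0  1  2  3  3  4  4
 y  0  1  2  3  3  4  5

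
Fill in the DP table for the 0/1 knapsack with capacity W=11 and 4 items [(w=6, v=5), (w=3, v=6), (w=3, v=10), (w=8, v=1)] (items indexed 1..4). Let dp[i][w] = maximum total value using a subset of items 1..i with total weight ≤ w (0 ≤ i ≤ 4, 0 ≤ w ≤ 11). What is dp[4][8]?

i\w   0   1   2   3   4   5   6   7   8   9  10  11
  0   0   0   0   0   0   0   0   0   0   0   0   0
  1   0   0   0   0   0   0   5   5   5   5   5   5
  2   0   0   0   6   6   6   6   6   6  11  11  11
  3   0   0   0  10  10  10  16  16  16  16  16  16
  4   0   0   0  10  10  10  16  16  16  16  16  16

16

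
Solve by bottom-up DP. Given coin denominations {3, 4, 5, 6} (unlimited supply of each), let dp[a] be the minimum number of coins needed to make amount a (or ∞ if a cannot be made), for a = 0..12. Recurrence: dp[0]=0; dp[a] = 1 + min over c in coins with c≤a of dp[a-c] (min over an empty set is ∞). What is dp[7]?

 a  0  1  2  3  4  5  6  7  8  9 10 11 12
dp  0  -  -  1  1  1  1  2  2  2  2  2  2
(- denotes ∞ / unreachable)

2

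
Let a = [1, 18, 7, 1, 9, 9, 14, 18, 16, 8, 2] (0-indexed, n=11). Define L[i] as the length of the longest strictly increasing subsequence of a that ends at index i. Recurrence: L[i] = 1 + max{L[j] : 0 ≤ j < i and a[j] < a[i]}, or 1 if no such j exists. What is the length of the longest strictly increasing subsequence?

5

   i    0    1    2    3    4    5    6    7    8    9   10
a[i]    1   18    7    1    9    9   14   18   16    8    2
L[i]    1    2    2    1    3    3    4    5    5    3    2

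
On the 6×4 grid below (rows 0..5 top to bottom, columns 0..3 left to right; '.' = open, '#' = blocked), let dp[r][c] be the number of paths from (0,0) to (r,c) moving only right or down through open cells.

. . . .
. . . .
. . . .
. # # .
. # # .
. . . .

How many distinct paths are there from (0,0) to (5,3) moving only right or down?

r\c   0   1   2   3
  0   1   1   1   1
  1   1   2   3   4
  2   1   3   6  10
  3   1   0   0  10
  4   1   0   0  10
  5   1   1   1  11

11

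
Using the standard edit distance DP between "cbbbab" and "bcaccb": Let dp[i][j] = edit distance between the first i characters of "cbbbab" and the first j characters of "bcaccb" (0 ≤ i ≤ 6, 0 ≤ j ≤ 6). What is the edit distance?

   ''  b  c  a  c  c  b
''  0  1  2  3  4  5  6
 c  1  1  1  2  3  4  5
 b  2  1  2  2  3  4  4
 b  3  2  2  3  3  4  4
 b  4  3  3  3  4  4  4
 a  5  4  4  3  4  5  5
 b  6  5  5  4  4  5  5

5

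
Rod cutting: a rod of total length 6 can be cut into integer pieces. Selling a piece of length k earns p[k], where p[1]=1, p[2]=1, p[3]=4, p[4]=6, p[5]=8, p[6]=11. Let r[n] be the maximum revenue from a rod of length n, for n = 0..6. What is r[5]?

8

   n    0    1    2    3    4    5    6
r[n]    0    1    2    4    6    8   11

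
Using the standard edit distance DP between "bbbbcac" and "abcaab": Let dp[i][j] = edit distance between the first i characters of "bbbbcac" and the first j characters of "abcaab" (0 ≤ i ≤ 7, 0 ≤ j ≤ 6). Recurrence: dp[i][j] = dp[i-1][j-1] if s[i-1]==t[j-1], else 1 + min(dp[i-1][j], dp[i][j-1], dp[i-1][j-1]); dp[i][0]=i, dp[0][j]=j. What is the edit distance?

   ''  a  b  c  a  a  b
''  0  1  2  3  4  5  6
 b  1  1  1  2  3  4  5
 b  2  2  1  2  3  4  4
 b  3  3  2  2  3  4  4
 b  4  4  3  3  3  4  4
 c  5  5  4  3  4  4  5
 a  6  5  5  4  3  4  5
 c  7  6  6  5  4  4  5

5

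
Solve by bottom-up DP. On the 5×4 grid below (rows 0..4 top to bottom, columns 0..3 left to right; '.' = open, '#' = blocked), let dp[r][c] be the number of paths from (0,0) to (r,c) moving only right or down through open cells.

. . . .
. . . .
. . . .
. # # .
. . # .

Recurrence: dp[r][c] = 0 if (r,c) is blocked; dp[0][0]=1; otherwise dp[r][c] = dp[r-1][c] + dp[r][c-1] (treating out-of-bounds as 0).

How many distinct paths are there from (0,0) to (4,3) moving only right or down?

r\c   0   1   2   3
  0   1   1   1   1
  1   1   2   3   4
  2   1   3   6  10
  3   1   0   0  10
  4   1   1   0  10

10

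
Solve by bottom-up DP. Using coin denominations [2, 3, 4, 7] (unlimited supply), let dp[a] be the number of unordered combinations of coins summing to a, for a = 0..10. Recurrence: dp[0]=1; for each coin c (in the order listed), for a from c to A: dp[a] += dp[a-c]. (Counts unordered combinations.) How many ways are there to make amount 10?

after  coin     0     1     2     3     4     5     6     7     8     9    10
          2     1     0     1     0     1     0     1     0     1     0     1
          3     1     0     1     1     1     1     2     1     2     2     2
          4     1     0     1     1     2     1     3     2     4     3     5
          7     1     0     1     1     2     1     3     3     4     4     6

6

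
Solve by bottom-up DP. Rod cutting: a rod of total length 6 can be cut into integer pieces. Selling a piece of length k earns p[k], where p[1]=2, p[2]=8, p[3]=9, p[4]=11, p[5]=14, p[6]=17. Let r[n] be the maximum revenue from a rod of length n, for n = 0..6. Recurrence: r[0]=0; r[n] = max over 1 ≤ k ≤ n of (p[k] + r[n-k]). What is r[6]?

   n    0    1    2    3    4    5    6
r[n]    0    2    8   10   16   18   24

24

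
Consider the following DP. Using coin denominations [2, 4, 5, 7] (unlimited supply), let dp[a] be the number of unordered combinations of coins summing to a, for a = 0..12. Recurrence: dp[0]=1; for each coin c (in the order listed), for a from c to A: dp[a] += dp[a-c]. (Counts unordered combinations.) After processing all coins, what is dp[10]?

4

after  coin     0     1     2     3     4     5     6     7     8     9    10    11    12
          2     1     0     1     0     1     0     1     0     1     0     1     0     1
          4     1     0     1     0     2     0     2     0     3     0     3     0     4
          5     1     0     1     0     2     1     2     1     3     2     4     2     5
          7     1     0     1     0     2     1     2     2     3     3     4     4     6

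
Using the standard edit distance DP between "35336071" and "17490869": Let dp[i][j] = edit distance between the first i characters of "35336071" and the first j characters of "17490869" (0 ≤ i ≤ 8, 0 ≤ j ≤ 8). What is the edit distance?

   ''  1  7  4  9  0  8  6  9
''  0  1  2  3  4  5  6  7  8
 3  1  1  2  3  4  5  6  7  8
 5  2  2  2  3  4  5  6  7  8
 3  3  3  3  3  4  5  6  7  8
 3  4  4  4  4  4  5  6  7  8
 6  5  5  5  5  5  5  6  6  7
 0  6  6  6  6  6  5  6  7  7
 7  7  7  6  7  7  6  6  7  8
 1  8  7  7  7  8  7  7  7  8

8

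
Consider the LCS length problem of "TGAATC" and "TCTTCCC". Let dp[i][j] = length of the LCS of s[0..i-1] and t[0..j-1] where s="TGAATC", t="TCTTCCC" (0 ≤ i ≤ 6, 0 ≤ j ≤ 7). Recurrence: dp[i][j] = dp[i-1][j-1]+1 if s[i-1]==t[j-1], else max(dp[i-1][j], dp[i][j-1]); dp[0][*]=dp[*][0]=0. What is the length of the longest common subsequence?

   ''  T  C  T  T  C  C  C
''  0  0  0  0  0  0  0  0
 T  0  1  1  1  1  1  1  1
 G  0  1  1  1  1  1  1  1
 A  0  1  1  1  1  1  1  1
 A  0  1  1  1  1  1  1  1
 T  0  1  1  2  2  2  2  2
 C  0  1  2  2  2  3  3  3

3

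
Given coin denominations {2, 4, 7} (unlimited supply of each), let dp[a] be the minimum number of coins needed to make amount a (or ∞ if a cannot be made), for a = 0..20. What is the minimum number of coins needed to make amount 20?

 a  0  1  2  3  4  5  6  7  8  9 10 11 12 13 14 15 16 17 18 19 20
dp  0  -  1  -  1  -  2  1  2  2  3  2  3  3  2  3  3  4  3  4  4
(- denotes ∞ / unreachable)

4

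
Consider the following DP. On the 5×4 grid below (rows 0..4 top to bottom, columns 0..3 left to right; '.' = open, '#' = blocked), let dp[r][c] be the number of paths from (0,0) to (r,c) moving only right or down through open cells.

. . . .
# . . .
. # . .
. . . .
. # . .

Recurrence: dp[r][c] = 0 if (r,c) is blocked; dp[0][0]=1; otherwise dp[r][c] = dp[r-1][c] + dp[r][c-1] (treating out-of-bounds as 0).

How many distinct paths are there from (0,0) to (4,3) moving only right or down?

r\c   0   1   2   3
  0   1   1   1   1
  1   0   1   2   3
  2   0   0   2   5
  3   0   0   2   7
  4   0   0   2   9

9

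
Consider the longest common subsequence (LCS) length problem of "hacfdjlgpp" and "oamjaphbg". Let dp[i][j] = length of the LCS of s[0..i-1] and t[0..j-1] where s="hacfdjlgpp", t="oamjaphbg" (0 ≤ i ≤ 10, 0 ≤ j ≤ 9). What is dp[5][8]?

   ''  o  a  m  j  a  p  h  b  g
''  0  0  0  0  0  0  0  0  0  0
 h  0  0  0  0  0  0  0  1  1  1
 a  0  0  1  1  1  1  1  1  1  1
 c  0  0  1  1  1  1  1  1  1  1
 f  0  0  1  1  1  1  1  1  1  1
 d  0  0  1  1  1  1  1  1  1  1
 j  0  0  1  1  2  2  2  2  2  2
 l  0  0  1  1  2  2  2  2  2  2
 g  0  0  1  1  2  2  2  2  2  3
 p  0  0  1  1  2  2  3  3  3  3
 p  0  0  1  1  2  2  3  3  3  3

1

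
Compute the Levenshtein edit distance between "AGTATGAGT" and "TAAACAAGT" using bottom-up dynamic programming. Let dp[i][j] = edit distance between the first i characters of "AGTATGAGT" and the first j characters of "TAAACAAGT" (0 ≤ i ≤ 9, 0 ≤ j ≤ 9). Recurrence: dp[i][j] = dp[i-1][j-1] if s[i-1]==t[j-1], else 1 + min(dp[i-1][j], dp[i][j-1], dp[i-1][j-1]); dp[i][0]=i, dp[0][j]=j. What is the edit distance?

   ''  T  A  A  A  C  A  A  G  T
''  0  1  2  3  4  5  6  7  8  9
 A  1  1  1  2  3  4  5  6  7  8
 G  2  2  2  2  3  4  5  6  6  7
 T  3  2  3  3  3  4  5  6  7  6
 A  4  3  2  3  3  4  4  5  6  7
 T  5  4  3  3  4  4  5  5  6  6
 G  6  5  4  4  4  5  5  6  5  6
 A  7  6  5  4  4  5  5  5  6  6
 G  8  7  6  5  5  5  6  6  5  6
 T  9  8  7  6  6  6  6  7  6  5

5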